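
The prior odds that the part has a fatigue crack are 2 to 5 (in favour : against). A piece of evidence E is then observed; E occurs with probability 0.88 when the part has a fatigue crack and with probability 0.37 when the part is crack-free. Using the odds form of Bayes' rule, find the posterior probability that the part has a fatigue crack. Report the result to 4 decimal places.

Posterior probability ≈ 0.4875

Prior odds = 2/5 = 0.40000.
Likelihood ratio for E = 0.88/0.37 = 2.3784.
Posterior odds = prior odds × LR = 0.95135.
Posterior probability = odds/(1+odds) = 0.95135/1.9514 = 0.4875.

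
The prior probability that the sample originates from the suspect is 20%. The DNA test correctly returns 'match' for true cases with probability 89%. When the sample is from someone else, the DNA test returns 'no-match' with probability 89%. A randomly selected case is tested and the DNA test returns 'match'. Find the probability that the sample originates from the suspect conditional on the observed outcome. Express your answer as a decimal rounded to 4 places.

Write H for 'the sample originates from the suspect'. Prior odds H:¬H = 0.2/0.8 = 0.25000. For the 'match' outcome, the likelihood ratio is 0.89/0.11 = 8.0909.
Posterior odds = 0.25000 × 8.0909 = 2.0227, so P(H|E) = 2.0227/(1+2.0227) = 0.6692.

P(H | E) ≈ 0.6692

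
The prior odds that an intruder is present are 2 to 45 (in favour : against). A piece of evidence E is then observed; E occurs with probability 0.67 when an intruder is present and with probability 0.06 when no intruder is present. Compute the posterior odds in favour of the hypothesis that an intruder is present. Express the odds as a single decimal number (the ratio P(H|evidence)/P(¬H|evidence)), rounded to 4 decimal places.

Posterior odds ≈ 0.4963

Prior odds = 2/45 = 0.044444.
Likelihood ratio for E = 0.67/0.06 = 11.167.
Posterior odds = prior odds × LR = 0.49630.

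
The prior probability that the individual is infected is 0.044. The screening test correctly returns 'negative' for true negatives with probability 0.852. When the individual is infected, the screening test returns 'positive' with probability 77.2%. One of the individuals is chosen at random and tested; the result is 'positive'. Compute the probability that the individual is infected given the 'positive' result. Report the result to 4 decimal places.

P(H | E) ≈ 0.1936

Let H be the event that the individual is infected. P(H) = 0.044, so P(¬H) = 0.956. With E the 'positive' result, P(E|H) = 0.772 and P(E|¬H) = 0.148.
P(E) = 0.772·0.044 + 0.148·0.956 = 0.033968 + 0.14149 = 0.17546.
By Bayes' theorem, P(H|E) = 0.033968 / 0.17546 = 0.1936.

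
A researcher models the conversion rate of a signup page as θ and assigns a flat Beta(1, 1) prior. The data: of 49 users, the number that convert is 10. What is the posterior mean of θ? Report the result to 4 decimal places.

The binomial likelihood is conjugate to the Beta prior: with 10 successes and 39 failures, the posterior is Beta(1+10, 1+39) = Beta(11, 40).
Posterior mean = α/(α+β) = 11/51 = 0.2157.

Posterior mean ≈ 0.2157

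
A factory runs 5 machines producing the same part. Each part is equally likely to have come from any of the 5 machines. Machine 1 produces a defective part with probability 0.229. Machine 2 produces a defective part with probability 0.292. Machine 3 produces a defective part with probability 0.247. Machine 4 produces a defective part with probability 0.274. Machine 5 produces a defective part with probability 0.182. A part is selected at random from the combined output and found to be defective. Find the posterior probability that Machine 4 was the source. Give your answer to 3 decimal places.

Posterior probability ≈ 0.224

P(defective|M1) = 0.229; P(defective|M2) = 0.292; P(defective|M3) = 0.247; P(defective|M4) = 0.274; P(defective|M5) = 0.182.
Prior × likelihood for each source: 0.2·0.229=0.04580, 0.2·0.292=0.05840, 0.2·0.247=0.04940, 0.2·0.274=0.05480, 0.2·0.182=0.03640. Summing gives P(defective) = 0.24480.
P(Machine 4 | defective) = 0.05480 / 0.24480 = 0.224.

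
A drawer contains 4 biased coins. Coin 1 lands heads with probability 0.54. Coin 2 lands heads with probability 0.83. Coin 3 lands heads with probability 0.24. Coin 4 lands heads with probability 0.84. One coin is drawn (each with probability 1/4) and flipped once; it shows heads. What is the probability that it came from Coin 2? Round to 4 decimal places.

Posterior probability ≈ 0.3388

Tabulate prior·likelihood by source: [1] prior 0.25, lik 0.54, product 0.1350; [2] prior 0.25, lik 0.83, product 0.2075; [3] prior 0.25, lik 0.24, product 0.06000; [4] prior 0.25, lik 0.84, product 0.2100.
Normalizing constant = 0.61250; the posterior for Coin 2 is its product over the sum, 0.2075/0.61250 = 0.3388.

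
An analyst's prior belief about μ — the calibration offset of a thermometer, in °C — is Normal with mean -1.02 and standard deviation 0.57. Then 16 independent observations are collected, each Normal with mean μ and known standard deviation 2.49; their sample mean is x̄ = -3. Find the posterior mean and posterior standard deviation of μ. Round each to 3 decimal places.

Prior precision 1/τ₀² = 1/0.57² = 3.07787; data precision n/σ² = 16/2.49² = 2.58060.
Posterior precision = 3.07787 + 2.58060 = 5.65847, giving posterior SD = 1/√5.65847 = 0.420.
Posterior mean = (3.07787·-1.02 + 2.58060·-3) / 5.65847 = -1.923.

Posterior mean ≈ -1.923; posterior SD ≈ 0.420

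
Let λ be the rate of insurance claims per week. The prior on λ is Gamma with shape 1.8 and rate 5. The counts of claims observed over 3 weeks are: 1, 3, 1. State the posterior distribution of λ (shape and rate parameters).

Posterior: Gamma(shape=6.8, rate=8)

Total count ∑xᵢ = 5 over n = 3 weeks.
Gamma is conjugate to the Poisson likelihood: posterior is Gamma(shape = 1.8+5 = 6.8, rate = 5+3 = 8).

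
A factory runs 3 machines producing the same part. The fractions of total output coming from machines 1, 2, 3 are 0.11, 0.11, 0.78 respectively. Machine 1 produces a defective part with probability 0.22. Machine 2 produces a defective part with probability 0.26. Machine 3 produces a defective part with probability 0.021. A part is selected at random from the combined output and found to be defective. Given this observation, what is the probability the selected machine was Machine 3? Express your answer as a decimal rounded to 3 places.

Posterior probability ≈ 0.237

Tabulate prior·likelihood by source: [1] prior 0.11, lik 0.22, product 0.02420; [2] prior 0.11, lik 0.26, product 0.02860; [3] prior 0.78, lik 0.021, product 0.01638.
Normalizing constant = 0.069180; the posterior for Machine 3 is its product over the sum, 0.01638/0.069180 = 0.237.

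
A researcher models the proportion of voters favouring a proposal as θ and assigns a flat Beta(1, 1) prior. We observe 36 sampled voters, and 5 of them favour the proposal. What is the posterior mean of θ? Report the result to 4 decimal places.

The binomial likelihood is conjugate to the Beta prior: with 5 successes and 31 failures, the posterior is Beta(1+5, 1+31) = Beta(6, 32).
E[θ | data] = 6/(6+32) = 0.1579.

Posterior mean ≈ 0.1579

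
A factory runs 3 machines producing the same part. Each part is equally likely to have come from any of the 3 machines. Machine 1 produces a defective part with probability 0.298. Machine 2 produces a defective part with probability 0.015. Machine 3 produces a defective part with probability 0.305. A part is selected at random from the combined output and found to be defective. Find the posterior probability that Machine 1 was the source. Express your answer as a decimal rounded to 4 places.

P(defective|M1) = 0.298; P(defective|M2) = 0.015; P(defective|M3) = 0.305.
Prior × likelihood for each source: 0.333333·0.298=0.09933, 0.333333·0.015=0.005000, 0.333333·0.305=0.1017. Summing gives P(defective) = 0.20600.
P(Machine 1 | defective) = 0.09933 / 0.20600 = 0.4822.

Posterior probability ≈ 0.4822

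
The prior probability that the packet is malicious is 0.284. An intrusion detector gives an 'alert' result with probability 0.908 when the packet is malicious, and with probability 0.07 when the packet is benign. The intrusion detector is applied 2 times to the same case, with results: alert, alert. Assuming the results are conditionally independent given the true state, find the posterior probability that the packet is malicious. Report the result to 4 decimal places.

Let H be the event that the packet is malicious; start with P(H) = 0.284. P('alert'|H) = 0.908, P('alert'|¬H) = 0.07.
Update on result 1 ('alert'): P(H) ← 0.908·0.2840 / (0.908·0.2840 + 0.07·0.7160) = 0.25787/0.30799 = 0.8373.
Update on result 2 ('alert'): P(H) ← 0.908·0.8373 / (0.908·0.8373 + 0.07·0.1627) = 0.76024/0.77163 = 0.9852.

Posterior P(H) ≈ 0.9852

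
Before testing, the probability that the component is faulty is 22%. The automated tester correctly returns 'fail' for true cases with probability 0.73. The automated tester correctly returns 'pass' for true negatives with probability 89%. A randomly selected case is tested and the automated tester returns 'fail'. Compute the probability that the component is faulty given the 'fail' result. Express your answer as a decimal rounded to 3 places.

Write H for 'the component is faulty'. Prior odds H:¬H = 0.22/0.78 = 0.28205. For the 'fail' outcome, the likelihood ratio is 0.73/0.11 = 6.6364.
Posterior odds = 0.28205 × 6.6364 = 1.8718, so P(H|E) = 1.8718/(1+1.8718) = 0.652.

P(H | E) ≈ 0.652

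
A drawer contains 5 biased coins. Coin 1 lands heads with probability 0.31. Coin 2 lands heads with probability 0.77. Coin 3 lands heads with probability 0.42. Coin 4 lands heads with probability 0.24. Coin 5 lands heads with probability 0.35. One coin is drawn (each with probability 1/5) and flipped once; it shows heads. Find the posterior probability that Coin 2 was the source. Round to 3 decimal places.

Posterior probability ≈ 0.368

P(heads|C1) = 0.31; P(heads|C2) = 0.77; P(heads|C3) = 0.42; P(heads|C4) = 0.24; P(heads|C5) = 0.35.
Prior × likelihood for each source: 0.2·0.31=0.06200, 0.2·0.77=0.1540, 0.2·0.42=0.08400, 0.2·0.24=0.04800, 0.2·0.35=0.07000. Summing gives P(heads) = 0.41800.
P(Coin 2 | heads) = 0.1540 / 0.41800 = 0.368.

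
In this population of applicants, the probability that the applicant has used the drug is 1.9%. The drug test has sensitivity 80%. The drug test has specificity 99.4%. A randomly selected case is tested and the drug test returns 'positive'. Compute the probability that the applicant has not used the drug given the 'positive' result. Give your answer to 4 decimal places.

Let H be the event that the applicant has used the drug. P(H) = 0.019, so P(¬H) = 0.981. With E the 'positive' result, P(E|H) = 0.8 and P(E|¬H) = 0.006.
P(E) = 0.8·0.019 + 0.006·0.981 = 0.015200 + 0.0058860 = 0.021086.
By Bayes' theorem, P(H|E) = 0.015200 / 0.021086 = 0.7209. Hence P(¬H|E) = 1 − 0.7209 = 0.2791.

P(¬H | E) ≈ 0.2791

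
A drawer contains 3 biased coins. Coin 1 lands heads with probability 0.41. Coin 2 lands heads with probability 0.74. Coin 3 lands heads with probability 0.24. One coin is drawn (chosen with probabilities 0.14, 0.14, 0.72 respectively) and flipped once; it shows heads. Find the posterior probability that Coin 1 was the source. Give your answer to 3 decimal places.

Posterior probability ≈ 0.172

P(heads|C1) = 0.41; P(heads|C2) = 0.74; P(heads|C3) = 0.24.
Prior × likelihood for each source: 0.14·0.41=0.05740, 0.14·0.74=0.1036, 0.72·0.24=0.1728. Summing gives P(heads) = 0.33380.
P(Coin 1 | heads) = 0.05740 / 0.33380 = 0.172.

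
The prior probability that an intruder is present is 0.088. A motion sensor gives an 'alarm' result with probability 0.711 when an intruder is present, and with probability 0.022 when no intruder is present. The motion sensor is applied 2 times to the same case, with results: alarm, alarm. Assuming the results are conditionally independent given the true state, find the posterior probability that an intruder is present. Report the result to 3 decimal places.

Posterior P(H) ≈ 0.990

With H the event that an intruder is present, the joint likelihood of the observed sequence is P(data|H) = 0.711·0.711 = 0.50552 and P(data|¬H) = 0.022·0.022 = 0.00048400.
Bayes: P(H|data) = 0.088·0.50552 / (0.088·0.50552 + 0.912·0.00048400) = 0.044486/0.044927 = 0.9902.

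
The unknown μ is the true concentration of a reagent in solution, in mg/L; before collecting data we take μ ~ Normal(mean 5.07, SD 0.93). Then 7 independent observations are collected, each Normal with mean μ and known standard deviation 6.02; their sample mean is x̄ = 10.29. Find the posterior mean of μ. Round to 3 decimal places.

Posterior mean ≈ 5.817

Prior precision 1/τ₀² = 1/0.93² = 1.15620; data precision n/σ² = 7/6.02² = 0.193155.
Posterior precision = 1.15620 + 0.193155 = 1.34936.
Posterior mean = (1.15620·5.07 + 0.193155·10.29) / 1.34936 = 5.817.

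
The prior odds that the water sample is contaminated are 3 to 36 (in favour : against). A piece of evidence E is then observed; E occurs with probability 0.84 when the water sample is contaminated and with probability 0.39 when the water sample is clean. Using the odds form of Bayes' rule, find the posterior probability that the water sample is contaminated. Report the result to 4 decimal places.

Prior odds = 3/36 = 0.083333. In log-odds, ln(0.083333) = -2.4849.
Add log likelihood ratio: ln(2.1538) = 0.76726.
Posterior log-odds = -1.7177, so posterior odds = exp(-1.7177) = 0.17949. Converting, P(H|E) = 0.17949/1.1795 = 0.1522.

Posterior probability ≈ 0.1522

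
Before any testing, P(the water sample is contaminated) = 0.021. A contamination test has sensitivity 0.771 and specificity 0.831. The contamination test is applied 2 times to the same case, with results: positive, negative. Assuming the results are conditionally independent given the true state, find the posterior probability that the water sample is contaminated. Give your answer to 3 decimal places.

Posterior P(H) ≈ 0.026

With H the event that the water sample is contaminated, the joint likelihood of the observed sequence is P(data|H) = 0.771·0.229 = 0.17656 and P(data|¬H) = 0.169·0.831 = 0.14044.
Bayes: P(H|data) = 0.021·0.17656 / (0.021·0.17656 + 0.979·0.14044) = 0.0037077/0.14120 = 0.0263.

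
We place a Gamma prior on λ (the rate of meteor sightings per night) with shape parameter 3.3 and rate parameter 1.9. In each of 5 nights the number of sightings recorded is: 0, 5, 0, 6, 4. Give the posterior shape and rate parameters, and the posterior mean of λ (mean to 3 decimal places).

Total count ∑xᵢ = 15 over n = 5 nights.
Gamma is conjugate to the Poisson likelihood: posterior is Gamma(shape = 3.3+15 = 18.3, rate = 1.9+5 = 6.9).
E[λ | data] = 18.3/6.9 = 2.652.

Posterior: Gamma(shape=18.3, rate=6.9); mean ≈ 2.652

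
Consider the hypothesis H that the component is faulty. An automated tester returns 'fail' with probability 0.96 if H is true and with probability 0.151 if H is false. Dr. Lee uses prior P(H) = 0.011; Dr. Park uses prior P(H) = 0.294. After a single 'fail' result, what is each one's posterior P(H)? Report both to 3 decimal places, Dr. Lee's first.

Dr. Lee: 0.066; Dr. Park: 0.726

The likelihood ratio for a 'fail' result is 0.96/0.151 = 6.3576.
Dr. Lee: prior odds 0.011/0.989 = 0.011122; posterior odds 0.070712; posterior probability 0.066.
Dr. Park: prior odds 0.294/0.706 = 0.41643; posterior odds 2.6475; posterior probability 0.726.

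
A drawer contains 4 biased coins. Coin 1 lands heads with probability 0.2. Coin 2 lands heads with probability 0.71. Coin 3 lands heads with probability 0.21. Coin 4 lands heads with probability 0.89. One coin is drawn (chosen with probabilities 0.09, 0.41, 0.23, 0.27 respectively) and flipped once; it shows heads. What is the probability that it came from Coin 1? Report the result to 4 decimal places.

Tabulate prior·likelihood by source: [1] prior 0.09, lik 0.2, product 0.01800; [2] prior 0.41, lik 0.71, product 0.2911; [3] prior 0.23, lik 0.21, product 0.04830; [4] prior 0.27, lik 0.89, product 0.2403.
Normalizing constant = 0.59770; the posterior for Coin 1 is its product over the sum, 0.01800/0.59770 = 0.0301.

Posterior probability ≈ 0.0301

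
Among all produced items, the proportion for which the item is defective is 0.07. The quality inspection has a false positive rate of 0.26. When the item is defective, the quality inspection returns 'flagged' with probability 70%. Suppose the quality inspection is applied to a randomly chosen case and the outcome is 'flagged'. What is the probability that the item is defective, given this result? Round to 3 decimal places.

Let H be the event that the item is defective. P(H) = 0.07, so P(¬H) = 0.93. With E the 'flagged' result, P(E|H) = 0.7 and P(E|¬H) = 0.26.
P(E) = 0.7·0.07 + 0.26·0.93 = 0.049000 + 0.24180 = 0.29080.
By Bayes' theorem, P(H|E) = 0.049000 / 0.29080 = 0.169.

P(H | E) ≈ 0.169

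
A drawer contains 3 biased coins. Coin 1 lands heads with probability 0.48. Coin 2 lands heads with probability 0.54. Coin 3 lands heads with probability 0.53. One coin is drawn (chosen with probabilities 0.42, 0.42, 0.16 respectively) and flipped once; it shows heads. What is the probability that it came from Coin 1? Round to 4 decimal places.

P(heads|C1) = 0.48; P(heads|C2) = 0.54; P(heads|C3) = 0.53.
Prior × likelihood for each source: 0.42·0.48=0.2016, 0.42·0.54=0.2268, 0.16·0.53=0.08480. Summing gives P(heads) = 0.51320.
P(Coin 1 | heads) = 0.2016 / 0.51320 = 0.3928.

Posterior probability ≈ 0.3928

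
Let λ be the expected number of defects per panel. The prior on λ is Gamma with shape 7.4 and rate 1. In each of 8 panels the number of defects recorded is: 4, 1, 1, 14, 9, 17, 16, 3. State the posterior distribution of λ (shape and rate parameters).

Posterior: Gamma(shape=72.4, rate=9)

The Poisson likelihood adds the total count to the shape and the number of exposure periods to the rate. Here ∑xᵢ = 65 and n = 8, so shape 7.4→72.4 and rate 1→9.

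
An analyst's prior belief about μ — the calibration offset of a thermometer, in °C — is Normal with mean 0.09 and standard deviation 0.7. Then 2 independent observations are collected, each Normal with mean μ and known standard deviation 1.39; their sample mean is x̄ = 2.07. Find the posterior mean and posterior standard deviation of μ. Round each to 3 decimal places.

With known σ, the Normal prior is conjugate. Weight on the data is w = (n/σ²)/(n/σ² + 1/τ₀²) = 1.03514/(1.03514+2.04082) = 0.33653.
Posterior mean = w·x̄ + (1−w)·μ₀ = 0.33653·2.07 + 0.66347·0.09 = 0.756. Posterior variance = 1/(1.03514+2.04082) = 0.325102, so SD = 0.570.

Posterior mean ≈ 0.756; posterior SD ≈ 0.570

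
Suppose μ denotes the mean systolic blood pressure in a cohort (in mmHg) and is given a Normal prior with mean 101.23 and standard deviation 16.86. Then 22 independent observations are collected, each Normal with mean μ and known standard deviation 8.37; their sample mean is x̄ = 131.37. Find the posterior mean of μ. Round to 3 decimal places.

With known σ, the Normal prior is conjugate. Weight on the data is w = (n/σ²)/(n/σ² + 1/τ₀²) = 0.314030/(0.314030+0.00351791) = 0.98892.
Posterior mean = w·x̄ + (1−w)·μ₀ = 0.98892·131.37 + 0.011078·101.23 = 131.036.

Posterior mean ≈ 131.036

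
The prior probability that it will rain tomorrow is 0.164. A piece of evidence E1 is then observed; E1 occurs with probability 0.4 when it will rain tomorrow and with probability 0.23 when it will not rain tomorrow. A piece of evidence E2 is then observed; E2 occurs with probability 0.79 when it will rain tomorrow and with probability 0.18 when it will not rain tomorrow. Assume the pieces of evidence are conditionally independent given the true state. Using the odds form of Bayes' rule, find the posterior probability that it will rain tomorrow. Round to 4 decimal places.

Prior odds = 0.164/(1−0.164) = 0.19617. In log-odds, ln(0.19617) = -1.6288.
Add log likelihood ratios: ln(1.7391) + ln(4.3889) = 2.0325.
Posterior log-odds = 0.40370, so posterior odds = exp(0.40370) = 1.4974. Converting, P(H|E) = 1.4974/2.4974 = 0.5996.

Posterior probability ≈ 0.5996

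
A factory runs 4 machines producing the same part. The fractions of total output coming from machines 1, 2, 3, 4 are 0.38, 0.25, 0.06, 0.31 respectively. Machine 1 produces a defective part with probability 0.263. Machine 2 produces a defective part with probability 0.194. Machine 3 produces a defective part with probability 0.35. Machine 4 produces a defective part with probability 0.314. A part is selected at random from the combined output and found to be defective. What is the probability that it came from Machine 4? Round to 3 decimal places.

Posterior probability ≈ 0.365

Tabulate prior·likelihood by source: [1] prior 0.38, lik 0.263, product 0.09994; [2] prior 0.25, lik 0.194, product 0.04850; [3] prior 0.06, lik 0.35, product 0.02100; [4] prior 0.31, lik 0.314, product 0.09734.
Normalizing constant = 0.26678; the posterior for Machine 4 is its product over the sum, 0.09734/0.26678 = 0.365.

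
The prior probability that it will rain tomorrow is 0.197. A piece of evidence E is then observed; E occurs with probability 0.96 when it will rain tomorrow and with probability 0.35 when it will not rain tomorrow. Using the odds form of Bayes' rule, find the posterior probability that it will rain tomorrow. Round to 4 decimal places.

Posterior probability ≈ 0.4022

Prior odds = 0.197/(1−0.197) = 0.24533. In log-odds, ln(0.24533) = -1.4052.
Add log likelihood ratio: ln(2.7429) = 1.0090.
Posterior log-odds = -0.39615, so posterior odds = exp(-0.39615) = 0.67291. Converting, P(H|E) = 0.67291/1.6729 = 0.4022.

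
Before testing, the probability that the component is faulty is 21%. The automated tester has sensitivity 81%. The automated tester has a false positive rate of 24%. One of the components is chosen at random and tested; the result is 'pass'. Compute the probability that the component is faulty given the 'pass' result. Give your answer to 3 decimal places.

P(H | E) ≈ 0.062

Write H for 'the component is faulty'. Prior odds H:¬H = 0.21/0.79 = 0.26582. For the 'pass' outcome, the likelihood ratio is 0.19/0.76 = 0.25000.
Posterior odds = 0.26582 × 0.25000 = 0.066456, so P(H|E) = 0.066456/(1+0.066456) = 0.062.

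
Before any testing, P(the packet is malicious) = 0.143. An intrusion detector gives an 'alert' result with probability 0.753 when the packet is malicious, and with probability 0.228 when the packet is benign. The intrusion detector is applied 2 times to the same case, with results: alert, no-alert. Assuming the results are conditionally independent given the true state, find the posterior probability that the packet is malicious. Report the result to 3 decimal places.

With H the event that the packet is malicious, the joint likelihood of the observed sequence is P(data|H) = 0.753·0.247 = 0.18599 and P(data|¬H) = 0.228·0.772 = 0.17602.
Bayes: P(H|data) = 0.143·0.18599 / (0.143·0.18599 + 0.857·0.17602) = 0.026597/0.17744 = 0.1499.

Posterior P(H) ≈ 0.150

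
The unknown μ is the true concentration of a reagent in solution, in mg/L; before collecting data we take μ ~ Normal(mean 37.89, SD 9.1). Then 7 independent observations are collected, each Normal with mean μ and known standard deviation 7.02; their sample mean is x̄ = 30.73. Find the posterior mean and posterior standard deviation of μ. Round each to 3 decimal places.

Posterior mean ≈ 31.291; posterior SD ≈ 2.547

With known σ, the Normal prior is conjugate. Weight on the data is w = (n/σ²)/(n/σ² + 1/τ₀²) = 0.142044/(0.142044+0.0120758) = 0.92165.
Posterior mean = w·x̄ + (1−w)·μ₀ = 0.92165·30.73 + 0.078353·37.89 = 31.291. Posterior variance = 1/(0.142044+0.0120758) = 6.48844, so SD = 2.547.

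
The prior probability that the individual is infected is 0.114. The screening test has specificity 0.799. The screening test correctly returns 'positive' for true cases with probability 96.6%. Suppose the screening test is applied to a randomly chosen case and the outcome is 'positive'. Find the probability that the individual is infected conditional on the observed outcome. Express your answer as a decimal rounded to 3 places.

Write H for 'the individual is infected'. Prior odds H:¬H = 0.114/0.886 = 0.12867. For the 'positive' outcome, the likelihood ratio is 0.966/0.201 = 4.8060.
Posterior odds = 0.12867 × 4.8060 = 0.61838, so P(H|E) = 0.61838/(1+0.61838) = 0.382.

P(H | E) ≈ 0.382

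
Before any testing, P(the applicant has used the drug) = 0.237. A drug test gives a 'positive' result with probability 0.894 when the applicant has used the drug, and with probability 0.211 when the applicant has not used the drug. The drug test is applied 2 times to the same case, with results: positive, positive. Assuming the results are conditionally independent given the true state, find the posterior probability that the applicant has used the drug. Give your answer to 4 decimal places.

Posterior P(H) ≈ 0.8479

Let H be the event that the applicant has used the drug; start with P(H) = 0.237. P('positive'|H) = 0.894, P('positive'|¬H) = 0.211.
Update on result 1 ('positive'): P(H) ← 0.894·0.2370 / (0.894·0.2370 + 0.211·0.7630) = 0.21188/0.37287 = 0.5682.
Update on result 2 ('positive'): P(H) ← 0.894·0.5682 / (0.894·0.5682 + 0.211·0.4318) = 0.50800/0.59910 = 0.8479.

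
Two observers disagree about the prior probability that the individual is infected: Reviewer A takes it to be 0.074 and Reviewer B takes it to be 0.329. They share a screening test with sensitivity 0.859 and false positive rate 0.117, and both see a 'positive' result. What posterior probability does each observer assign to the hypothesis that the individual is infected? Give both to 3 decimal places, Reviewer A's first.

Reviewer A: 0.370; Reviewer B: 0.783

The likelihood ratio for a 'positive' result is 0.859/0.117 = 7.3419.
Reviewer A: prior odds 0.074/0.926 = 0.079914; posterior odds 0.58672; posterior probability 0.370.
Reviewer B: prior odds 0.329/0.671 = 0.49031; posterior odds 3.5998; posterior probability 0.783.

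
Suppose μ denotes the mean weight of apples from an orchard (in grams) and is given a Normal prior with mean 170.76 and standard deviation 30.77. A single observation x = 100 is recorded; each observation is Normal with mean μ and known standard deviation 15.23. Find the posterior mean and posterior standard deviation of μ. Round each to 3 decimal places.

With known σ, the Normal prior is conjugate. Weight on the data is w = (n/σ²)/(n/σ² + 1/τ₀²) = 0.00431122/(0.00431122+0.00105620) = 0.80322.
Posterior mean = w·x̄ + (1−w)·μ₀ = 0.80322·100 + 0.19678·170.76 = 113.924. Posterior variance = 1/(0.00431122+0.00105620) = 186.309, so SD = 13.650.

Posterior mean ≈ 113.924; posterior SD ≈ 13.650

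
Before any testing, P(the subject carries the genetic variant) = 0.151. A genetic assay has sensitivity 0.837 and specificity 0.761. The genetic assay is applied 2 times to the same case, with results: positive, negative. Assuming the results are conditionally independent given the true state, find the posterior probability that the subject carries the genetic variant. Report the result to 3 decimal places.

Posterior P(H) ≈ 0.118

Let H be the event that the subject carries the genetic variant; start with P(H) = 0.151. P('positive'|H) = 0.837, P('positive'|¬H) = 0.239.
Update on result 1 ('positive'): P(H) ← 0.837·0.1510 / (0.837·0.1510 + 0.239·0.8490) = 0.12639/0.32930 = 0.3838.
Update on result 2 ('negative'): P(H) ← 0.163·0.3838 / (0.163·0.3838 + 0.761·0.6162) = 0.062561/0.53148 = 0.1177.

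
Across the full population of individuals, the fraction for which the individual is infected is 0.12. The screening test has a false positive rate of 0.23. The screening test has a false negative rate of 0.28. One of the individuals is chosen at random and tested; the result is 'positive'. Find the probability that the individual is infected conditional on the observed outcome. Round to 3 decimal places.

P(H | E) ≈ 0.299

Write H for 'the individual is infected'. Prior odds H:¬H = 0.12/0.88 = 0.13636. For the 'positive' outcome, the likelihood ratio is 0.72/0.23 = 3.1304.
Posterior odds = 0.13636 × 3.1304 = 0.42688, so P(H|E) = 0.42688/(1+0.42688) = 0.299.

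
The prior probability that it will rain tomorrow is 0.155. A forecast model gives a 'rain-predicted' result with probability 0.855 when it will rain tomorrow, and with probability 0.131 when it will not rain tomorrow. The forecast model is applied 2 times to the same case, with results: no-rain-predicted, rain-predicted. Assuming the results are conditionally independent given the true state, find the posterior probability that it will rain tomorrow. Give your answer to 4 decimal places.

Posterior P(H) ≈ 0.1665

Let H be the event that it will rain tomorrow; start with P(H) = 0.155. P('rain-predicted'|H) = 0.855, P('rain-predicted'|¬H) = 0.131.
Update on result 1 ('no-rain-predicted'): P(H) ← 0.145·0.1550 / (0.145·0.1550 + 0.869·0.8450) = 0.022475/0.75678 = 0.0297.
Update on result 2 ('rain-predicted'): P(H) ← 0.855·0.0297 / (0.855·0.0297 + 0.131·0.9703) = 0.025392/0.15250 = 0.1665.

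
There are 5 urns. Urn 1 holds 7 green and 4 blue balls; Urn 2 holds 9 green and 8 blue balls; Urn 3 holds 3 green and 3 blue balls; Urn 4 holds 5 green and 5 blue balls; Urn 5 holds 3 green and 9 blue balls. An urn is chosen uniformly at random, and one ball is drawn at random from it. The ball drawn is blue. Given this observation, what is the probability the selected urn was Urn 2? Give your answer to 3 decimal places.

Posterior probability ≈ 0.182

Tabulate prior·likelihood by source: [1] prior 0.2, lik 0.3636, product 0.07273; [2] prior 0.2, lik 0.4706, product 0.09412; [3] prior 0.2, lik 0.5, product 0.1000; [4] prior 0.2, lik 0.5, product 0.1000; [5] prior 0.2, lik 0.75, product 0.1500.
Normalizing constant = 0.51684; the posterior for Urn 2 is its product over the sum, 0.09412/0.51684 = 0.182.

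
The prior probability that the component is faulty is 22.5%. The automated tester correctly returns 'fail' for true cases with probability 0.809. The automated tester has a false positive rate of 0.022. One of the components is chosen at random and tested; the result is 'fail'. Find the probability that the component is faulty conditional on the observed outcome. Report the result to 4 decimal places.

Let H be the event that the component is faulty. P(H) = 0.225, so P(¬H) = 0.775. With E the 'fail' result, P(E|H) = 0.809 and P(E|¬H) = 0.022.
P(E) = 0.809·0.225 + 0.022·0.775 = 0.18203 + 0.017050 = 0.19908.
By Bayes' theorem, P(H|E) = 0.18203 / 0.19908 = 0.9144.

P(H | E) ≈ 0.9144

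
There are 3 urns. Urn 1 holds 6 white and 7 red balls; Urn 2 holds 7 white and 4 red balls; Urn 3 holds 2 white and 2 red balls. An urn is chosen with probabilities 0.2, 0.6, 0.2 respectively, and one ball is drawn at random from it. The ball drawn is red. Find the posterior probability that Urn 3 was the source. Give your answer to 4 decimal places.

Tabulate prior·likelihood by source: [1] prior 0.2, lik 0.5385, product 0.1077; [2] prior 0.6, lik 0.3636, product 0.2182; [3] prior 0.2, lik 0.5, product 0.1000.
Normalizing constant = 0.42587; the posterior for Urn 3 is its product over the sum, 0.1000/0.42587 = 0.2348.

Posterior probability ≈ 0.2348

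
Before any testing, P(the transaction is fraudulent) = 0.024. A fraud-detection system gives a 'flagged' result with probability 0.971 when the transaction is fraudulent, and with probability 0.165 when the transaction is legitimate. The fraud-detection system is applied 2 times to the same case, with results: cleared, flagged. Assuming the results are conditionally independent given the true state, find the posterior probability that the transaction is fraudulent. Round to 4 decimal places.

Posterior P(H) ≈ 0.0050

With H the event that the transaction is fraudulent, the joint likelihood of the observed sequence is P(data|H) = 0.029·0.971 = 0.028159 and P(data|¬H) = 0.835·0.165 = 0.13778.
Bayes: P(H|data) = 0.024·0.028159 / (0.024·0.028159 + 0.976·0.13778) = 0.00067582/0.13514 = 0.0050.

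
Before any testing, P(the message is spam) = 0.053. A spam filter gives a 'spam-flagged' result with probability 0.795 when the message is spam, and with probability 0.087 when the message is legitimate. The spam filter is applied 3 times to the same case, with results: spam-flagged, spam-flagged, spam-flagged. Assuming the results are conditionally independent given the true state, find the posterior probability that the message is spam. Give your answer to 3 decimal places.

With H the event that the message is spam, the joint likelihood of the observed sequence is P(data|H) = 0.795·0.795·0.795 = 0.50246 and P(data|¬H) = 0.087·0.087·0.087 = 0.00065850.
Bayes: P(H|data) = 0.053·0.50246 / (0.053·0.50246 + 0.947·0.00065850) = 0.026630/0.027254 = 0.9771.

Posterior P(H) ≈ 0.977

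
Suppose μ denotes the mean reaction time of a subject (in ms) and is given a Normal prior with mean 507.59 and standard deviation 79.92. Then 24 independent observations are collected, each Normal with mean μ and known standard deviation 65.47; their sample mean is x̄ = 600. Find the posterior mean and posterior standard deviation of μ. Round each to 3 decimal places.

With known σ, the Normal prior is conjugate. Weight on the data is w = (n/σ²)/(n/σ² + 1/τ₀²) = 0.00559921/(0.00559921+0.00015656) = 0.97280.
Posterior mean = w·x̄ + (1−w)·μ₀ = 0.97280·600 + 0.027201·507.59 = 597.486. Posterior variance = 1/(0.00559921+0.00015656) = 173.739, so SD = 13.181.

Posterior mean ≈ 597.486; posterior SD ≈ 13.181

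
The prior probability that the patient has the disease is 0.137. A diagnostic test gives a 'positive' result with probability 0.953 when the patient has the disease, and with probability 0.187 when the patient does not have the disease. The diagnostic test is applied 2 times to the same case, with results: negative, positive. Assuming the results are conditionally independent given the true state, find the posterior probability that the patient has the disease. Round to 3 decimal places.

With H the event that the patient has the disease, the joint likelihood of the observed sequence is P(data|H) = 0.047·0.953 = 0.044791 and P(data|¬H) = 0.813·0.187 = 0.15203.
Bayes: P(H|data) = 0.137·0.044791 / (0.137·0.044791 + 0.863·0.15203) = 0.0061364/0.13734 = 0.0447.

Posterior P(H) ≈ 0.045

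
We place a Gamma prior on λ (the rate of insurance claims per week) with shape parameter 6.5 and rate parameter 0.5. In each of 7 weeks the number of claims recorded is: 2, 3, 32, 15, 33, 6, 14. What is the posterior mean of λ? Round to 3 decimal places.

Posterior mean ≈ 14.867

The Poisson likelihood adds the total count to the shape and the number of exposure periods to the rate. Here ∑xᵢ = 105 and n = 7, so shape 6.5→111.5 and rate 0.5→7.5.
Posterior mean = shape/rate = 111.5/7.5 = 14.867.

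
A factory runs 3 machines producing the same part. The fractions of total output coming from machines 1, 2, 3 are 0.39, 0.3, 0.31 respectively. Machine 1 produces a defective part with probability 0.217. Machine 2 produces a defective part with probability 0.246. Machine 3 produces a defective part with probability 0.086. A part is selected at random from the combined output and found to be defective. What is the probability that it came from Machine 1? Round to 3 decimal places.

Posterior probability ≈ 0.457

Tabulate prior·likelihood by source: [1] prior 0.39, lik 0.217, product 0.08463; [2] prior 0.3, lik 0.246, product 0.07380; [3] prior 0.31, lik 0.086, product 0.02666.
Normalizing constant = 0.18509; the posterior for Machine 1 is its product over the sum, 0.08463/0.18509 = 0.457.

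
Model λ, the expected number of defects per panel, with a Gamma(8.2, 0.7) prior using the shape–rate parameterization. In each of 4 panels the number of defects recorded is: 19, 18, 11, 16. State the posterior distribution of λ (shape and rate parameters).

Posterior: Gamma(shape=72.2, rate=4.7)

The Poisson likelihood adds the total count to the shape and the number of exposure periods to the rate. Here ∑xᵢ = 64 and n = 4, so shape 8.2→72.2 and rate 0.7→4.7.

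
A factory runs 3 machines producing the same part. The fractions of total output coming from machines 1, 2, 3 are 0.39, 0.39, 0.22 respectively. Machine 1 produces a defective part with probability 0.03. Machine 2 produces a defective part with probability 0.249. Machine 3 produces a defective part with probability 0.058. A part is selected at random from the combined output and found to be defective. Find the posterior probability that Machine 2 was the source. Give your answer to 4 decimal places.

Posterior probability ≈ 0.7988

Tabulate prior·likelihood by source: [1] prior 0.39, lik 0.03, product 0.01170; [2] prior 0.39, lik 0.249, product 0.09711; [3] prior 0.22, lik 0.058, product 0.01276.
Normalizing constant = 0.12157; the posterior for Machine 2 is its product over the sum, 0.09711/0.12157 = 0.7988.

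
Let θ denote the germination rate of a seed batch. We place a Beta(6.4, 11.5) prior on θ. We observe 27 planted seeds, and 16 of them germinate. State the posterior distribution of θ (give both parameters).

Observing 16 successes and 11 failures updates Beta(6.4, 11.5) by adding the success and failure counts to the two shape parameters: α = 6.4+16 = 22.4, β = 11.5+11 = 22.5.

Posterior: Beta(22.4, 22.5)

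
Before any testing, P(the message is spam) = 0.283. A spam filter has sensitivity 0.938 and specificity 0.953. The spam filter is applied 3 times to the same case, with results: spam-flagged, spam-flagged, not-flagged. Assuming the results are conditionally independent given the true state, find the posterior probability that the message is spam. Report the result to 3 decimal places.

With H the event that the message is spam, the joint likelihood of the observed sequence is P(data|H) = 0.938·0.938·0.062 = 0.054550 and P(data|¬H) = 0.047·0.047·0.953 = 0.0021052.
Bayes: P(H|data) = 0.283·0.054550 / (0.283·0.054550 + 0.717·0.0021052) = 0.015438/0.016947 = 0.9109.

Posterior P(H) ≈ 0.911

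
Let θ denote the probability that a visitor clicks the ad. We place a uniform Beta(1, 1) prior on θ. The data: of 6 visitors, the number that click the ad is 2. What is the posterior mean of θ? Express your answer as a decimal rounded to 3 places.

The binomial likelihood is conjugate to the Beta prior: with 2 successes and 4 failures, the posterior is Beta(1+2, 1+4) = Beta(3, 5).
E[θ | data] = 3/(3+5) = 0.375.

Posterior mean ≈ 0.375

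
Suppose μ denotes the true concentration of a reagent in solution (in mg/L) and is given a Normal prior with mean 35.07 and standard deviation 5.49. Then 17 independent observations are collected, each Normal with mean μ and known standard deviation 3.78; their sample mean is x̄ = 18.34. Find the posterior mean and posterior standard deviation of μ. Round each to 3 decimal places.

Prior precision 1/τ₀² = 1/5.49² = 0.0331784; data precision n/σ² = 17/3.78² = 1.18978.
Posterior precision = 0.0331784 + 1.18978 = 1.22295, giving posterior SD = 1/√1.22295 = 0.904.
Posterior mean = (0.0331784·35.07 + 1.18978·18.34) / 1.22295 = 18.794.

Posterior mean ≈ 18.794; posterior SD ≈ 0.904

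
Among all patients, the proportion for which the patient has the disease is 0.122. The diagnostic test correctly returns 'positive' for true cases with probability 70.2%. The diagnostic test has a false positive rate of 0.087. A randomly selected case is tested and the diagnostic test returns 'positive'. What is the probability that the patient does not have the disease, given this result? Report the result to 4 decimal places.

P(¬H | E) ≈ 0.4714

Let H be the event that the patient has the disease. P(H) = 0.122, so P(¬H) = 0.878. With E the 'positive' result, P(E|H) = 0.702 and P(E|¬H) = 0.087.
P(E) = 0.702·0.122 + 0.087·0.878 = 0.085644 + 0.076386 = 0.16203.
By Bayes' theorem, P(H|E) = 0.085644 / 0.16203 = 0.5286. Hence P(¬H|E) = 1 − 0.5286 = 0.4714.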